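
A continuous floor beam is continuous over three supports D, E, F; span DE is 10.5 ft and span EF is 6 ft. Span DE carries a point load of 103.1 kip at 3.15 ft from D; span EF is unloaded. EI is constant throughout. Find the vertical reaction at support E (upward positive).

Insert a hinge at E; M_E is the redundant, and each span becomes simply supported.
Discontinuity in slope at E on the released structure — sum the simple-span end rotations:
  span DE: point load 103.1 at a = 3.15: Pab(L + a)/(6LEI) = 517.2/EI
  relative rotation θ_0 = (517.2 + 0)/EI = 517.2/EI
A unit hogging moment at E produces rotation L₁/(3EI) + L₂/(3EI) = 5.5/EI.
Compatibility: M_E·(L₁+L₂)/(3EI) = θ_0, giving M_E = 94.03 kip·ft (hogging).
Span DE, ΣM about D with M_E applied at E: R_E^{DE}·10.5 = 324.8 + 94.03, so R_E^{DE} = 39.89 kip and R_D = 103.1 − 39.89 = 63.21 kip.
Span EF, ΣM about F: R_E^{EF}·6 = 0 + 94.03, so R_E^{EF} = 15.67 kip and R_F = 0 − 15.67 = -15.67 kip.
R_E = 39.89 + 15.67 = 55.56 kip.

R_E = 55.56 kip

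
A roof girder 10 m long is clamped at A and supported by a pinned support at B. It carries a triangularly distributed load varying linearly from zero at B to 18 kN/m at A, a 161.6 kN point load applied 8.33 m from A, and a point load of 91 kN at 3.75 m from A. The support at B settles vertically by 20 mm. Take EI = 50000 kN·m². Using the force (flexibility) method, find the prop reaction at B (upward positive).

Release the roller at B. Primary structure: cantilever fixed at A.
Downward deflection at the released point B due to the loads:
  triangular load, peak 18 at the fixed end: w₀L⁴/(30EI) = 6000/EI
  point load 161.6 at a = 8.33: Pa²(3L − a)/(6EI) = 40499/EI
  point load 91 at a = 3.75: Pa²(3L − a)/(6EI) = 5599/EI
  δ_0 = 52097/EI
Tip deflection under a unit load at B: L³/(3EI) = 333.3/EI.
With EI = 50000 kN·m²: δ_0 = 1.0419 m and δ_{BB} = 0.006667 m/kN.
Compatibility — the beam at B must follow the support down by 0.02 m: δ_0 − R_B·δ_{BB} = 0.02, so R_B = (1.0419 − 0.02)/0.006667 = 153.3 kN.

R_B = 153.3 kN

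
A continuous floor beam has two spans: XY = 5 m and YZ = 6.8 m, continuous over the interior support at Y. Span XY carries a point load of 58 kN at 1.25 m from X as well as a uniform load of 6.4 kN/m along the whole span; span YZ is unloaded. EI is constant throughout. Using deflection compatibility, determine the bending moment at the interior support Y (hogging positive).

M_Y = 22.87 kN·m

Insert a hinge at Y; M_Y is the redundant, and each span becomes simply supported.
Rotations at Y on the released spans (each span's end-slope, ×1/EI):
  span XY: point load 58 at a = 1.25: Pab(L + a)/(6LEI) = 56.64/EI
  span XY: UDL 6.4: wL³/(24EI) = 33.33/EI
  relative rotation θ_0 = (89.97 + 0)/EI = 89.97/EI
A unit hogging moment at Y produces rotation L₁/(3EI) + L₂/(3EI) = 3.933/EI.
Compatibility: M_Y·(L₁+L₂)/(3EI) = θ_0, giving M_Y = 22.87 kN·m (hogging).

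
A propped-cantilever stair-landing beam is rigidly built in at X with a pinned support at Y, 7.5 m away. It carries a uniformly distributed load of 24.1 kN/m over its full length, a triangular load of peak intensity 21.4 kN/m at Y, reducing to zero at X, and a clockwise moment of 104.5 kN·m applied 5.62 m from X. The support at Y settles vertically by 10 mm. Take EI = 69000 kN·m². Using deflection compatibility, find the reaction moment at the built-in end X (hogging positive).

Release the roller at Y. Primary structure: cantilever fixed at X.
Free-end deflection of the primary structure under the applied loading (downward +):
  UDL 24.1: wL⁴/(8EI) = 9532/EI
  triangular load, peak 21.4 at the free end: 11w₀L⁴/(120EI) = 6207/EI
  clockwise couple 104.5 at a = 5.62: M₀a(2L − a)/(2EI) = 2754/EI
  δ_0 = 18493/EI
Flexibility coefficient — unit upward force at Y: δ_{YY} = L³/(3EI) = 140.6/EI.
With EI = 69000 kN·m²: δ_0 = 0.26801 m and δ_{YY} = 0.002038 m/kN.
Compatibility — the beam at Y must follow the support down by 0.01 m: δ_0 − R_Y·δ_{YY} = 0.01, so R_Y = (0.26801 − 0.01)/0.002038 = 126.6 kN.
Moment equilibrium about X: M_X = Σ(load moments about X) − R_Y·L = 1184 − 126.6×7.5 = 234.1 kN·m.

M_X = 234.1 kN·m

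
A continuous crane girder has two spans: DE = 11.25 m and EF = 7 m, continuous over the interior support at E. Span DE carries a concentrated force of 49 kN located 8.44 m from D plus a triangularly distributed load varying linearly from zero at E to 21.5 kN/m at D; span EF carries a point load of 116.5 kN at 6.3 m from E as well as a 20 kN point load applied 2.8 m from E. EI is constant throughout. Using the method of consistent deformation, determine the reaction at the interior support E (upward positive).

R_E = 142.3 kN

Insert a hinge at E; M_E is the redundant, and each span becomes simply supported.
End slopes at the hinge E, treating each span as simply supported:
  span DE: point load 49 at a = 8.44: Pab(L + a)/(6LEI) = 339/EI
  span DE: triangular load, peak 21.5: 7w₀L³/(360EI) = 595.2/EI
  span EF: point load 116.5 at a = 6.3: Pab(L + b)/(6LEI) = 94.19/EI
  span EF: point load 20 at a = 2.8: Pab(L + b)/(6LEI) = 62.72/EI
  relative rotation θ_0 = (934.2 + 156.9)/EI = 1091/EI
A unit hogging moment at E produces rotation L₁/(3EI) + L₂/(3EI) = 6.083/EI.
Slope continuity at E: θ_0 = M_E·6.083/EI, so M_E = 1091/6.083 = 179.4 kN·m (hogging).
Span DE, ΣM about D with M_E applied at E: R_E^{DE}·11.25 = 867.1 + 179.4, so R_E^{DE} = 93.02 kN and R_D = 169.9 − 93.02 = 76.92 kN.
Span EF, ΣM about F: R_E^{EF}·7 = 165.6 + 179.4, so R_E^{EF} = 49.27 kN and R_F = 136.5 − 49.27 = 87.23 kN.
R_E = 93.02 + 49.27 = 142.3 kN.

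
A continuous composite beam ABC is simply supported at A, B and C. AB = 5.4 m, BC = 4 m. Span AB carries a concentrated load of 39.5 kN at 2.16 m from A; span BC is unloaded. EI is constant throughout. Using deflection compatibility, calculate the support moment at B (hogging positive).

M_B = 20.59 kN·m

Release continuity at B by inserting a hinge; the redundant is the internal moment M_B. The primary structure is two simply-supported spans AB and BC.
End slopes at the hinge B, treating each span as simply supported:
  span AB: point load 39.5 at a = 2.16: Pab(L + a)/(6LEI) = 64.5/EI
  relative rotation θ_0 = (64.5 + 0)/EI = 64.5/EI
A unit hogging moment at B produces rotation L₁/(3EI) + L₂/(3EI) = 3.133/EI.
Compatibility: M_B·(L₁+L₂)/(3EI) = θ_0, giving M_B = 20.59 kN·m (hogging).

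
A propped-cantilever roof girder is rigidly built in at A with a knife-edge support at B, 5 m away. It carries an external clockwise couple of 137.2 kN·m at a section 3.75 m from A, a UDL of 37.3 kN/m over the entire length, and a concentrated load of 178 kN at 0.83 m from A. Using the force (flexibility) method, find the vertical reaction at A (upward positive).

Remove the prop at B; the released (primary) structure is a cantilever built in at A.
Downward deflection at the released point B due to the loads:
  clockwise couple 137.2 at a = 3.75: M₀a(2L − a)/(2EI) = 1608/EI
  UDL 37.3: wL⁴/(8EI) = 2914/EI
  point load 178 at a = 0.83: Pa²(3L − a)/(6EI) = 289.6/EI
  δ_0 = 4811/EI
Flexibility coefficient — unit upward force at B: δ_{BB} = L³/(3EI) = 41.67/EI.
Compatibility at B: δ_0 − R_B·δ_{BB} = 0, so R_B = 4811/41.67 = 115.5 kN.
Vertical equilibrium: R_A = ΣP − R_B = 364.5 − 115.5 = 249 kN.

R_A = 249 kN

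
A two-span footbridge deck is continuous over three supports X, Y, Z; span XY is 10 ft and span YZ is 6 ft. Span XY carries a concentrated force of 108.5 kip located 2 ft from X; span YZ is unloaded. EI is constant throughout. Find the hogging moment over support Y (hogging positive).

M_Y = 65.1 kip·ft

Release continuity at Y by inserting a hinge; the redundant is the internal moment M_Y. The primary structure is two simply-supported spans XY and YZ.
Discontinuity in slope at Y on the released structure — sum the simple-span end rotations:
  span XY: point load 108.5 at a = 2: Pab(L + a)/(6LEI) = 347.2/EI
  relative rotation θ_0 = (347.2 + 0)/EI = 347.2/EI
A unit hogging moment at Y produces rotation L₁/(3EI) + L₂/(3EI) = 5.333/EI.
Compatibility: M_Y·(L₁+L₂)/(3EI) = θ_0, giving M_Y = 65.1 kip·ft (hogging).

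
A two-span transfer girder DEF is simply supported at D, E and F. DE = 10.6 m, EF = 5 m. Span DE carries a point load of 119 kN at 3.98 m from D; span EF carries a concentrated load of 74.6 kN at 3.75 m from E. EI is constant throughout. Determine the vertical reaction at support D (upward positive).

R_D = 59.96 kN

Insert a hinge at E; M_E is the redundant, and each span becomes simply supported.
Rotations at E on the released spans (each span's end-slope, ×1/EI):
  span DE: point load 119 at a = 3.98: Pab(L + a)/(6LEI) = 718.8/EI
  span EF: point load 74.6 at a = 3.75: Pab(L + b)/(6LEI) = 72.85/EI
  relative rotation θ_0 = (718.8 + 72.85)/EI = 791.6/EI
A unit hogging moment at E produces rotation L₁/(3EI) + L₂/(3EI) = 5.2/EI.
Slope continuity at E: θ_0 = M_E·5.2/EI, so M_E = 791.6/5.2 = 152.2 kN·m (hogging).
Span DE, ΣM about D with M_E applied at E: R_E^{DE}·10.6 = 473.6 + 152.2, so R_E^{DE} = 59.04 kN and R_D = 119 − 59.04 = 59.96 kN.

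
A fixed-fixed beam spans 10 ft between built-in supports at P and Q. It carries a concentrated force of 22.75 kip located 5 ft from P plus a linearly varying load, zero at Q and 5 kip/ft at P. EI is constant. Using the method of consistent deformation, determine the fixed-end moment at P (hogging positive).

Release both end moments; the primary structure is a simply-supported span PQ with redundants M_P and M_Q.
On the primary (simply-supported) span, the end slopes from the loading are:
  at P: point load 22.75 at a = 5: Pab(L + b)/(6LEI) = 142.2/EI
  at Q: point load 22.75 at a = 5: Pab(L + a)/(6LEI) = 142.2/EI
  at P: triangular load, peak 5: w₀L³/(45EI) = 111.1/EI
  at Q: triangular load, peak 5: 7w₀L³/(360EI) = 97.22/EI
  θ_P0 = 253.3/EI,  θ_Q0 = 239.4/EI
Flexibility coefficients: a unit moment at one end gives L/(3EI) there and L/(6EI) at the far end, so f₁₁ = f₂₂ = 3.333/EI and f₁₂ = f₂₁ = 1.667/EI.
Compatibility — zero rotation at each built-in end:
  3.333 M_P + 1.667 M_Q = 253.3
  1.667 M_P + 3.333 M_Q = 239.4
Solving the pair gives M_P = 53.44 kip·ft and M_Q = 45.1 kip·ft (hogging).

M_P = 53.44 kip·ft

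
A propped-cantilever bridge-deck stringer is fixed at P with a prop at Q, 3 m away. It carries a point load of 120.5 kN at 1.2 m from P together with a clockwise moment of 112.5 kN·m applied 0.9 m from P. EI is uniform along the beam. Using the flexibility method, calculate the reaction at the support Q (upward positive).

R_Q = 53.75 kN

Take the reaction at Q as the redundant and release it; the primary structure is a cantilever fixed at P.
Deflection at Q on the released cantilever, summing each load's contribution:
  point load 120.5 at a = 1.2: Pa²(3L − a)/(6EI) = 225.6/EI
  clockwise couple 112.5 at a = 0.9: M₀a(2L − a)/(2EI) = 258.2/EI
  δ_0 = 483.8/EI
Tip deflection under a unit load at Q: L³/(3EI) = 9/EI.
The prop prevents deflection at Q: R_Q = δ_0/δ_{QQ} = 483.8/9 = 53.75 kN.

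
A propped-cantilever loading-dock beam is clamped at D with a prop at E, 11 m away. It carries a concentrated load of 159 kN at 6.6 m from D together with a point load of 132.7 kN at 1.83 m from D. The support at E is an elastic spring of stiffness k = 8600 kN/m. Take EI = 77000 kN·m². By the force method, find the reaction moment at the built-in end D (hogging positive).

M_D = 495.5 kN·m

Remove the prop at E; the released (primary) structure is a cantilever built in at D.
Deflection at E on the released cantilever, summing each load's contribution:
  point load 159 at a = 6.6: Pa²(3L − a)/(6EI) = 30475/EI
  point load 132.7 at a = 1.83: Pa²(3L − a)/(6EI) = 2309/EI
  δ_0 = 32783/EI
Tip deflection under a unit load at E: L³/(3EI) = 443.7/EI.
With EI = 77000 kN·m²: δ_0 = 0.42576 m and δ_{EE} = 0.005762 m/kN.
Compatibility — the spring shortens by R_E/k under the reaction it provides: δ_0 − R_E·δ_{EE} = R_E/k. With 1/k = 0.000116 m/kN, R_E = δ_0 / (δ_{EE} + 1/k) = 0.42576 / (0.005762 + 0.000116) = 72.43 kN.
Moment equilibrium about D: M_D = Σ(load moments about D) − R_E·L = 1292 − 72.43×11 = 495.5 kN·m.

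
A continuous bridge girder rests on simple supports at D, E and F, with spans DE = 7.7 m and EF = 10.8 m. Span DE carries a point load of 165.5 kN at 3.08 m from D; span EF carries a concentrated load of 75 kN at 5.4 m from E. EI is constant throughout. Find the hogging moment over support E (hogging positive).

M_E = 177.8 kN·m

Insert a hinge at E; M_E is the redundant, and each span becomes simply supported.
Discontinuity in slope at E on the released structure — sum the simple-span end rotations:
  span DE: point load 165.5 at a = 3.08: Pab(L + a)/(6LEI) = 549.5/EI
  span EF: point load 75 at a = 5.4: Pab(L + b)/(6LEI) = 546.8/EI
  relative rotation θ_0 = (549.5 + 546.8)/EI = 1096/EI
A unit hogging moment at E produces rotation L₁/(3EI) + L₂/(3EI) = 6.167/EI.
Slope continuity at E: θ_0 = M_E·6.167/EI, so M_E = 1096/6.167 = 177.8 kN·m (hogging).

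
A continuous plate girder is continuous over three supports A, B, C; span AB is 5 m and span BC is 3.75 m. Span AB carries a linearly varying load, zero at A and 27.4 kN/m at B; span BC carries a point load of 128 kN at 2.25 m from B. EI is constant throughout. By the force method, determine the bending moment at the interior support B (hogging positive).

Take M_B as the redundant. Released structure: two simple spans AB and BC with a hinge at B.
End slopes at the hinge B, treating each span as simply supported:
  span AB: triangular load, peak 27.4: w₀L³/(45EI) = 76.11/EI
  span BC: point load 128 at a = 2.25: Pab(L + b)/(6LEI) = 100.8/EI
  relative rotation θ_0 = (76.11 + 100.8)/EI = 176.9/EI
A unit hogging moment at B produces rotation L₁/(3EI) + L₂/(3EI) = 2.917/EI.
Compatibility: M_B·(L₁+L₂)/(3EI) = θ_0, giving M_B = 60.66 kN·m (hogging).

M_B = 60.66 kN·m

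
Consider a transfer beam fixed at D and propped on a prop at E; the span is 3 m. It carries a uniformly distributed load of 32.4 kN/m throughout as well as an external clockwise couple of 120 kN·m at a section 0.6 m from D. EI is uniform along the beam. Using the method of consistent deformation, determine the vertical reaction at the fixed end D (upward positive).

Remove the prop at E; the released (primary) structure is a cantilever built in at D.
Free-end deflection of the primary structure under the applied loading (downward +):
  UDL 32.4: wL⁴/(8EI) = 328.1/EI
  clockwise couple 120 at a = 0.6: M₀a(2L − a)/(2EI) = 194.4/EI
  δ_0 = 522.5/EI
Tip deflection under a unit load at E: L³/(3EI) = 9/EI.
Compatibility at E: δ_0 − R_E·δ_{EE} = 0, so R_E = 522.5/9 = 58.05 kN.
Vertical equilibrium: R_D = ΣP − R_E = 97.2 − 58.05 = 39.15 kN.

R_D = 39.15 kN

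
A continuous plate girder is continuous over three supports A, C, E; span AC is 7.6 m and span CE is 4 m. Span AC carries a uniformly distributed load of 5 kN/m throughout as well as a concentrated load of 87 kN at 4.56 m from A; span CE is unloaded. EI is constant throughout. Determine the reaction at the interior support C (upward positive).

Take M_C as the redundant. Released structure: two simple spans AC and CE with a hinge at C.
Discontinuity in slope at C on the released structure — sum the simple-span end rotations:
  span AC: UDL 5: wL³/(24EI) = 91.45/EI
  span AC: point load 87 at a = 4.56: Pab(L + a)/(6LEI) = 321.6/EI
  relative rotation θ_0 = (413.1 + 0)/EI = 413.1/EI
A unit hogging moment at C produces rotation L₁/(3EI) + L₂/(3EI) = 3.867/EI.
Slope continuity at C: θ_0 = M_C·3.867/EI, so M_C = 413.1/3.867 = 106.8 kN·m (hogging).
Span AC, ΣM about A with M_C applied at C: R_C^{AC}·7.6 = 541.1 + 106.8, so R_C^{AC} = 85.26 kN and R_A = 125 − 85.26 = 39.74 kN.
Span CE, ΣM about E: R_C^{CE}·4 = 0 + 106.8, so R_C^{CE} = 26.71 kN and R_E = 0 − 26.71 = -26.71 kN.
R_C = 85.26 + 26.71 = 112 kN.

R_C = 112 kN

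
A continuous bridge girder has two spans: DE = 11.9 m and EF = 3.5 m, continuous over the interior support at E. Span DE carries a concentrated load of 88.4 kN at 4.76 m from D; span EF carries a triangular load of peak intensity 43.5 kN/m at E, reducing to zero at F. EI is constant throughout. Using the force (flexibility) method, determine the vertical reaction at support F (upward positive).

R_F = -15.95 kN

Insert a hinge at E; M_E is the redundant, and each span becomes simply supported.
End slopes at the hinge E, treating each span as simply supported:
  span DE: point load 88.4 at a = 4.76: Pab(L + a)/(6LEI) = 701/EI
  span EF: triangular load, peak 43.5: w₀L³/(45EI) = 41.45/EI
  relative rotation θ_0 = (701 + 41.45)/EI = 742.5/EI
A unit hogging moment at E produces rotation L₁/(3EI) + L₂/(3EI) = 5.133/EI.
Slope continuity at E: θ_0 = M_E·5.133/EI, so M_E = 742.5/5.133 = 144.6 kN·m (hogging).
Span EF, ΣM about F: R_E^{EF}·3.5 = 177.6 + 144.6, so R_E^{EF} = 92.07 kN and R_F = 76.12 − 92.07 = -15.95 kN.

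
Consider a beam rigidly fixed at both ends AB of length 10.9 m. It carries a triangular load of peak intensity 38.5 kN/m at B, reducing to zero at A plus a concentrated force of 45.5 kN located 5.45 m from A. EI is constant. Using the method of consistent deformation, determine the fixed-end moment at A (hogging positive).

Take the two fixed-end moments M_A, M_B as redundants; the released structure is the simple span AB.
End rotations of the released simple span under the applied load (×1/EI):
  at A: triangular load, peak 38.5: 7w₀L³/(360EI) = 969.5/EI
  at B: triangular load, peak 38.5: w₀L³/(45EI) = 1108/EI
  at A: point load 45.5 at a = 5.45: Pab(L + b)/(6LEI) = 337.9/EI
  at B: point load 45.5 at a = 5.45: Pab(L + a)/(6LEI) = 337.9/EI
  θ_A0 = 1307/EI,  θ_B0 = 1446/EI
Flexibility coefficients: a unit moment at one end gives L/(3EI) there and L/(6EI) at the far end, so f₁₁ = f₂₂ = 3.633/EI and f₁₂ = f₂₁ = 1.817/EI.
Compatibility — zero rotation at each built-in end:
  3.633 M_A + 1.817 M_B = 1307
  1.817 M_A + 3.633 M_B = 1446
Solving the pair gives M_A = 214.5 kN·m and M_B = 290.7 kN·m (hogging).

M_A = 214.5 kN·m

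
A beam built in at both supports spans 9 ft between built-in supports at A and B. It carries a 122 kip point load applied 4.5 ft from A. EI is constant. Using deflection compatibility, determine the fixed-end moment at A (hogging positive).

M_A = 137.2 kip·ft

Take the two fixed-end moments M_A, M_B as redundants; the released structure is the simple span AB.
On the primary (simply-supported) span, the end slopes from the loading are:
  at A: point load 122 at a = 4.5: Pab(L + b)/(6LEI) = 617.6/EI
  at B: point load 122 at a = 4.5: Pab(L + a)/(6LEI) = 617.6/EI
  θ_A0 = 617.6/EI,  θ_B0 = 617.6/EI
Flexibility coefficients: a unit moment at one end gives L/(3EI) there and L/(6EI) at the far end, so f₁₁ = f₂₂ = 3/EI and f₁₂ = f₂₁ = 1.5/EI.
Compatibility — zero rotation at each built-in end:
  3 M_A + 1.5 M_B = 617.6
  1.5 M_A + 3 M_B = 617.6
Solving the pair gives M_A = 137.2 kip·ft and M_B = 137.2 kip·ft (hogging).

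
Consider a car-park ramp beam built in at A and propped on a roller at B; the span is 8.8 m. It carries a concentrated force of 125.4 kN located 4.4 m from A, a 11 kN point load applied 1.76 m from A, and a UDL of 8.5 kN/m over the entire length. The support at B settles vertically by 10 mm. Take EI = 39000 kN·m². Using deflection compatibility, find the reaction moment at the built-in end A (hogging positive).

Release the roller at B. Primary structure: cantilever fixed at A.
Free-end deflection of the primary structure under the applied loading (downward +):
  point load 125.4 at a = 4.4: Pa²(3L − a)/(6EI) = 8902/EI
  point load 11 at a = 1.76: Pa²(3L − a)/(6EI) = 139.9/EI
  UDL 8.5: wL⁴/(8EI) = 6372/EI
  δ_0 = 15413/EI
Tip deflection under a unit load at B: L³/(3EI) = 227.2/EI.
With EI = 39000 kN·m²: δ_0 = 0.39522 m and δ_{BB} = 0.005825 m/kN.
Compatibility — the beam at B must follow the support down by 0.01 m: δ_0 − R_B·δ_{BB} = 0.01, so R_B = (0.39522 − 0.01)/0.005825 = 66.14 kN.
Moment equilibrium about A: M_A = Σ(load moments about A) − R_B·L = 900.2 − 66.14×8.8 = 318.2 kN·m.

M_A = 318.2 kN·m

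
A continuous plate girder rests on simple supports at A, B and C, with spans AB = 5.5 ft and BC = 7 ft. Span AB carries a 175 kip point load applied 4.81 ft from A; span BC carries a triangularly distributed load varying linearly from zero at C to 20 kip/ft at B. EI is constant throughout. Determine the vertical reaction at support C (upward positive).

R_C = 11.89 kip

Insert a hinge at B; M_B is the redundant, and each span becomes simply supported.
Rotations at B on the released spans (each span's end-slope, ×1/EI):
  span AB: point load 175 at a = 4.81: Pab(L + a)/(6LEI) = 181.5/EI
  span BC: triangular load, peak 20: w₀L³/(45EI) = 152.4/EI
  relative rotation θ_0 = (181.5 + 152.4)/EI = 333.9/EI
A unit hogging moment at B produces rotation L₁/(3EI) + L₂/(3EI) = 4.167/EI.
Slope continuity at B: θ_0 = M_B·4.167/EI, so M_B = 333.9/4.167 = 80.14 kip·ft (hogging).
Span BC, ΣM about C: R_B^{BC}·7 = 326.7 + 80.14, so R_B^{BC} = 58.11 kip and R_C = 70 − 58.11 = 11.89 kip.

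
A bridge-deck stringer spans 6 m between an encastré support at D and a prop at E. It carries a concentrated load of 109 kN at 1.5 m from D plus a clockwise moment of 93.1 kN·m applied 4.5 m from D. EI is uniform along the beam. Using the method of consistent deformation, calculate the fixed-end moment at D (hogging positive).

M_D = 69.47 kN·m

Take the reaction at E as the redundant and release it; the primary structure is a cantilever fixed at D.
Deflection at E on the released cantilever, summing each load's contribution:
  point load 109 at a = 1.5: Pa²(3L − a)/(6EI) = 674.4/EI
  clockwise couple 93.1 at a = 4.5: M₀a(2L − a)/(2EI) = 1571/EI
  δ_0 = 2246/EI
Tip deflection under a unit load at E: L³/(3EI) = 72/EI.
Compatibility at E: δ_0 − R_E·δ_{EE} = 0, so R_E = 2246/72 = 31.19 kN.
Moment equilibrium about D: M_D = Σ(load moments about D) − R_E·L = 256.6 − 31.19×6 = 69.47 kN·m.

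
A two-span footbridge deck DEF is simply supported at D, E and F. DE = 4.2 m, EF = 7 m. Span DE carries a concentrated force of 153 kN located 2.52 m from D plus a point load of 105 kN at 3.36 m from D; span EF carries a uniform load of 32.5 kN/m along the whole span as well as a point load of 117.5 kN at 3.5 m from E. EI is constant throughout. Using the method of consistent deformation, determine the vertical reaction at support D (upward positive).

Insert a hinge at E; M_E is the redundant, and each span becomes simply supported.
Discontinuity in slope at E on the released structure — sum the simple-span end rotations:
  span DE: point load 153 at a = 2.52: Pab(L + a)/(6LEI) = 172.7/EI
  span DE: point load 105 at a = 3.36: Pab(L + a)/(6LEI) = 88.91/EI
  span EF: UDL 32.5: wL³/(24EI) = 464.5/EI
  span EF: point load 117.5 at a = 3.5: Pab(L + b)/(6LEI) = 359.8/EI
  relative rotation θ_0 = (261.6 + 824.3)/EI = 1086/EI
A unit hogging moment at E produces rotation L₁/(3EI) + L₂/(3EI) = 3.733/EI.
Slope continuity at E: θ_0 = M_E·3.733/EI, so M_E = 1086/3.733 = 290.9 kN·m (hogging).
Span DE, ΣM about D with M_E applied at E: R_E^{DE}·4.2 = 738.4 + 290.9, so R_E^{DE} = 245.1 kN and R_D = 258 − 245.1 = 12.94 kN.

R_D = 12.94 kN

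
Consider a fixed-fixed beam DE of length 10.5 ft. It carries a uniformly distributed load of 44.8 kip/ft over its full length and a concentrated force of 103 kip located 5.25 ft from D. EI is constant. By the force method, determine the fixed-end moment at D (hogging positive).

M_D = 546.8 kip·ft

Release both end moments; the primary structure is a simply-supported span DE with redundants M_D and M_E.
End rotations of the released simple span under the applied load (×1/EI):
  at D: UDL 44.8: wL³/(24EI) = 2161/EI
  at E: UDL 44.8: wL³/(24EI) = 2161/EI
  at D: point load 103 at a = 5.25: Pab(L + b)/(6LEI) = 709.7/EI
  at E: point load 103 at a = 5.25: Pab(L + a)/(6LEI) = 709.7/EI
  θ_D0 = 2871/EI,  θ_E0 = 2871/EI
Flexibility coefficients: a unit moment at one end gives L/(3EI) there and L/(6EI) at the far end, so f₁₁ = f₂₂ = 3.5/EI and f₁₂ = f₂₁ = 1.75/EI.
Compatibility — zero rotation at each built-in end:
  3.5 M_D + 1.75 M_E = 2871
  1.75 M_D + 3.5 M_E = 2871
Solving the pair gives M_D = 546.8 kip·ft and M_E = 546.8 kip·ft (hogging).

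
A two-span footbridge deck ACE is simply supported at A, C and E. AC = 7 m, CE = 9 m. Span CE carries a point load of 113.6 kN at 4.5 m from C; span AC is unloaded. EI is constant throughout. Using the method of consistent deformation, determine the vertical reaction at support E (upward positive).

Insert a hinge at C; M_C is the redundant, and each span becomes simply supported.
Rotations at C on the released spans (each span's end-slope, ×1/EI):
  span CE: point load 113.6 at a = 4.5: Pab(L + b)/(6LEI) = 575.1/EI
  relative rotation θ_0 = (0 + 575.1)/EI = 575.1/EI
A unit hogging moment at C produces rotation L₁/(3EI) + L₂/(3EI) = 5.333/EI.
Slope continuity at C: θ_0 = M_C·5.333/EI, so M_C = 575.1/5.333 = 107.8 kN·m (hogging).
Span CE, ΣM about E: R_C^{CE}·9 = 511.2 + 107.8, so R_C^{CE} = 68.78 kN and R_E = 113.6 − 68.78 = 44.82 kN.

R_E = 44.82 kN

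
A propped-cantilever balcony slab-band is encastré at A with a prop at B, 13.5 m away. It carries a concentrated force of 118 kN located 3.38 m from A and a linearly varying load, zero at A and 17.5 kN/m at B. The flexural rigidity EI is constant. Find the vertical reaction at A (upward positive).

Take the reaction at B as the redundant and release it; the primary structure is a cantilever fixed at A.
Downward deflection at the released point B due to the loads:
  point load 118 at a = 3.38: Pa²(3L − a)/(6EI) = 8340/EI
  triangular load, peak 17.5 at the free end: 11w₀L⁴/(120EI) = 53282/EI
  δ_0 = 61623/EI
Flexibility coefficient — unit upward force at B: δ_{BB} = L³/(3EI) = 820.1/EI.
The prop prevents deflection at B: R_B = δ_0/δ_{BB} = 61623/820.1 = 75.14 kN.
Vertical equilibrium: R_A = ΣP − R_B = 236.1 − 75.14 = 161 kN.

R_A = 161 kN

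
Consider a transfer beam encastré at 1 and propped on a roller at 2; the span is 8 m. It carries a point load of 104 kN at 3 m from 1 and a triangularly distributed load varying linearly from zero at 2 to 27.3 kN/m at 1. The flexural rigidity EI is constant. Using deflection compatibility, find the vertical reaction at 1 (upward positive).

Choose R_2 as the redundant. The primary structure is the cantilever fixed at 1.
Deflection at 2 on the released cantilever, summing each load's contribution:
  point load 104 at a = 3: Pa²(3L − a)/(6EI) = 3276/EI
  triangular load, peak 27.3 at the fixed end: w₀L⁴/(30EI) = 3727/EI
  δ_0 = 7003/EI
Flexibility coefficient — unit upward force at 2: δ_{22} = L³/(3EI) = 170.7/EI.
The prop prevents deflection at 2: R_2 = δ_0/δ_{22} = 7003/170.7 = 41.04 kN.
Vertical equilibrium: R_1 = ΣP − R_2 = 213.2 − 41.04 = 172.2 kN.

R_1 = 172.2 kN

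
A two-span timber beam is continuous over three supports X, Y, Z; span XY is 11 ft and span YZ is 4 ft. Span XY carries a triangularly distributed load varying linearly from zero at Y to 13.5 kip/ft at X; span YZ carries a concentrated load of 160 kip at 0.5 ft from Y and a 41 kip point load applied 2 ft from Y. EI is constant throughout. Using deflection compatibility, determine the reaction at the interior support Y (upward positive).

Take M_Y as the redundant. Released structure: two simple spans XY and YZ with a hinge at Y.
Rotations at Y on the released spans (each span's end-slope, ×1/EI):
  span XY: triangular load, peak 13.5: 7w₀L³/(360EI) = 349.4/EI
  span YZ: point load 160 at a = 0.5: Pab(L + b)/(6LEI) = 87.5/EI
  span YZ: point load 41 at a = 2: Pab(L + b)/(6LEI) = 41/EI
  relative rotation θ_0 = (349.4 + 128.5)/EI = 477.9/EI
A unit hogging moment at Y produces rotation L₁/(3EI) + L₂/(3EI) = 5/EI.
Slope continuity at Y: θ_0 = M_Y·5/EI, so M_Y = 477.9/5 = 95.58 kip·ft (hogging).
Span XY, ΣM about X with M_Y applied at Y: R_Y^{XY}·11 = 272.2 + 95.58, so R_Y^{XY} = 33.44 kip and R_X = 74.25 − 33.44 = 40.81 kip.
Span YZ, ΣM about Z: R_Y^{YZ}·4 = 642 + 95.58, so R_Y^{YZ} = 184.4 kip and R_Z = 201 − 184.4 = 16.61 kip.
R_Y = 33.44 + 184.4 = 217.8 kip.

R_Y = 217.8 kip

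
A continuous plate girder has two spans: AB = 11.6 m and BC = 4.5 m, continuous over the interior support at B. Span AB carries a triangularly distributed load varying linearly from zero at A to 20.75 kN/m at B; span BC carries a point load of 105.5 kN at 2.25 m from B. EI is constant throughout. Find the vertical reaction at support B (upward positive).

Release continuity at B by inserting a hinge; the redundant is the internal moment M_B. The primary structure is two simply-supported spans AB and BC.
End slopes at the hinge B, treating each span as simply supported:
  span AB: triangular load, peak 20.75: w₀L³/(45EI) = 719.7/EI
  span BC: point load 105.5 at a = 2.25: Pab(L + b)/(6LEI) = 133.5/EI
  relative rotation θ_0 = (719.7 + 133.5)/EI = 853.3/EI
A unit hogging moment at B produces rotation L₁/(3EI) + L₂/(3EI) = 5.367/EI.
Compatibility: M_B·(L₁+L₂)/(3EI) = θ_0, giving M_B = 159 kN·m (hogging).
Span AB, ΣM about A with M_B applied at B: R_B^{AB}·11.6 = 930.7 + 159, so R_B^{AB} = 93.94 kN and R_A = 120.3 − 93.94 = 26.41 kN.
Span BC, ΣM about C: R_B^{BC}·4.5 = 237.4 + 159, so R_B^{BC} = 88.08 kN and R_C = 105.5 − 88.08 = 17.42 kN.
R_B = 93.94 + 88.08 = 182 kN.

R_B = 182 kN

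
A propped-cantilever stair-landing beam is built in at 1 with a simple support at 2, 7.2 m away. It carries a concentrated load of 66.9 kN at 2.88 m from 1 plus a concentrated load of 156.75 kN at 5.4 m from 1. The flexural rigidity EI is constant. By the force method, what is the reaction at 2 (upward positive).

Release the roller at 2. Primary structure: cantilever fixed at 1.
Downward deflection at the released point 2 due to the loads:
  point load 66.9 at a = 2.88: Pa²(3L − a)/(6EI) = 1731/EI
  point load 156.75 at a = 5.4: Pa²(3L − a)/(6EI) = 12341/EI
  δ_0 = 14073/EI
Tip deflection under a unit load at 2: L³/(3EI) = 124.4/EI.
The prop prevents deflection at 2: R_2 = δ_0/δ_{22} = 14073/124.4 = 113.1 kN.

R_2 = 113.1 kN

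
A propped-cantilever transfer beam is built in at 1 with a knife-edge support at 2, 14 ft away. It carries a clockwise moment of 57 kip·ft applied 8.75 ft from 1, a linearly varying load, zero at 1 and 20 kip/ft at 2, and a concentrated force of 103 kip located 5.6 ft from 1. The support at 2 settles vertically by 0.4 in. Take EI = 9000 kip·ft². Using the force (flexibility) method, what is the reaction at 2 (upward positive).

R_2 = 103.3 kip

Take the reaction at 2 as the redundant and release it; the primary structure is a cantilever fixed at 1.
Free-end deflection of the primary structure under the applied loading (downward +):
  clockwise couple 57 at a = 8.75: M₀a(2L − a)/(2EI) = 4800/EI
  triangular load, peak 20 at the free end: 11w₀L⁴/(120EI) = 70429/EI
  point load 103 at a = 5.6: Pa²(3L − a)/(6EI) = 19596/EI
  δ_0 = 94826/EI
Flexibility coefficient — unit upward force at 2: δ_{22} = L³/(3EI) = 914.7/EI.
With EI = 9000 kip·ft²: δ_0 = 10.536 ft and δ_{22} = 0.10163 ft/kip.
Compatibility — the beam at 2 must follow the support down by 0.03333 ft: δ_0 − R_2·δ_{22} = 0.03333, so R_2 = (10.536 − 0.03333)/0.10163 = 103.3 kip.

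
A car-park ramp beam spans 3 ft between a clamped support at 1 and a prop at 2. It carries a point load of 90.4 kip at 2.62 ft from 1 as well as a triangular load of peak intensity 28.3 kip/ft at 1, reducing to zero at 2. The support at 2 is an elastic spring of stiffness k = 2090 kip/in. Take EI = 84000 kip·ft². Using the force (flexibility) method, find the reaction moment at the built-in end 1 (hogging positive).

Release the roller at 2. Primary structure: cantilever fixed at 1.
Deflection at 2 on the released cantilever, summing each load's contribution:
  point load 90.4 at a = 2.62: Pa²(3L − a)/(6EI) = 659.8/EI
  triangular load, peak 28.3 at the fixed end: w₀L⁴/(30EI) = 76.41/EI
  δ_0 = 736.3/EI
Flexibility coefficient — unit upward force at 2: δ_{22} = L³/(3EI) = 9/EI.
With EI = 84000 kip·ft²: δ_0 = 0.008765 ft and δ_{22} = 0.000107 ft/kip.
Compatibility — the spring shortens by R_2/k under the reaction it provides: δ_0 − R_2·δ_{22} = R_2/k. With 1/k = 1/(2090×12) ft/kip = 0.00004 ft/kip, R_2 = δ_0 / (δ_{22} + 1/k) = 0.008765 / (0.000107 + 0.00004) = 59.62 kip.
Moment equilibrium about 1: M_1 = Σ(load moments about 1) − R_2·L = 279.3 − 59.62×3 = 100.4 kip·ft.

M_1 = 100.4 kip·ft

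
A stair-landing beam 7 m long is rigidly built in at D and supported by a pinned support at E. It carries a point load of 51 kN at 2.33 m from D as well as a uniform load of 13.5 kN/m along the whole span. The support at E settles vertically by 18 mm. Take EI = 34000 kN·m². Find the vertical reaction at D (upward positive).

R_D = 107.9 kN

Remove the prop at E; the released (primary) structure is a cantilever built in at D.
Free-end deflection of the primary structure under the applied loading (downward +):
  point load 51 at a = 2.33: Pa²(3L − a)/(6EI) = 861.5/EI
  UDL 13.5: wL⁴/(8EI) = 4052/EI
  δ_0 = 4913/EI
Flexibility coefficient — unit upward force at E: δ_{EE} = L³/(3EI) = 114.3/EI.
With EI = 34000 kN·m²: δ_0 = 0.14451 m and δ_{EE} = 0.003363 m/kN.
Compatibility — the beam at E must follow the support down by 0.018 m: δ_0 − R_E·δ_{EE} = 0.018, so R_E = (0.14451 − 0.018)/0.003363 = 37.62 kN.
Vertical equilibrium: R_D = ΣP − R_E = 145.5 − 37.62 = 107.9 kN.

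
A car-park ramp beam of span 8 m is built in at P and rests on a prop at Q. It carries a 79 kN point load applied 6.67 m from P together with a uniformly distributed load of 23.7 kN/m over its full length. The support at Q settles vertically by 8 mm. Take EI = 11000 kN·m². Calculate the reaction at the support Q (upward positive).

Remove the prop at Q; the released (primary) structure is a cantilever built in at P.
Free-end deflection of the primary structure under the applied loading (downward +):
  point load 79 at a = 6.67: Pa²(3L − a)/(6EI) = 10151/EI
  UDL 23.7: wL⁴/(8EI) = 12134/EI
  δ_0 = 22286/EI
Tip deflection under a unit load at Q: L³/(3EI) = 170.7/EI.
With EI = 11000 kN·m²: δ_0 = 2.026 m and δ_{QQ} = 0.015515 m/kN.
Compatibility — the beam at Q must follow the support down by 0.008 m: δ_0 − R_Q·δ_{QQ} = 0.008, so R_Q = (2.026 − 0.008)/0.015515 = 130.1 kN.

R_Q = 130.1 kN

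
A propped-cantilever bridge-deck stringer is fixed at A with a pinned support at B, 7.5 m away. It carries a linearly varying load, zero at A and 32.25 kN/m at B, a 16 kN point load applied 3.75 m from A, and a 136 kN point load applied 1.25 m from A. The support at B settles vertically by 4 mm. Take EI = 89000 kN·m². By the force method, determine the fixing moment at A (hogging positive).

Take the reaction at B as the redundant and release it; the primary structure is a cantilever fixed at A.
Deflection at B on the released cantilever, summing each load's contribution:
  triangular load, peak 32.25 at the free end: 11w₀L⁴/(120EI) = 9354/EI
  point load 16 at a = 3.75: Pa²(3L − a)/(6EI) = 703.1/EI
  point load 136 at a = 1.25: Pa²(3L − a)/(6EI) = 752.6/EI
  δ_0 = 10809/EI
Flexibility coefficient — unit upward force at B: δ_{BB} = L³/(3EI) = 140.6/EI.
With EI = 89000 kN·m²: δ_0 = 0.12145 m and δ_{BB} = 0.00158 m/kN.
Compatibility — the beam at B must follow the support down by 0.004 m: δ_0 − R_B·δ_{BB} = 0.004, so R_B = (0.12145 − 0.004)/0.00158 = 74.34 kN.
Moment equilibrium about A: M_A = Σ(load moments about A) − R_B·L = 834.7 − 74.34×7.5 = 277.2 kN·m.

M_A = 277.2 kN·m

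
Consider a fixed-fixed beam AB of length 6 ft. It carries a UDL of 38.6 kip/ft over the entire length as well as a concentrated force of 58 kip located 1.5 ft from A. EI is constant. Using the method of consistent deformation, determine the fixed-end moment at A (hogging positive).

M_A = 164.7 kip·ft

Take the two fixed-end moments M_A, M_B as redundants; the released structure is the simple span AB.
Simple-span end rotations at A and B under the given loads:
  at A: UDL 38.6: wL³/(24EI) = 347.4/EI
  at B: UDL 38.6: wL³/(24EI) = 347.4/EI
  at A: point load 58 at a = 1.5: Pab(L + b)/(6LEI) = 114.2/EI
  at B: point load 58 at a = 1.5: Pab(L + a)/(6LEI) = 81.56/EI
  θ_A0 = 461.6/EI,  θ_B0 = 429/EI
Flexibility coefficients: a unit moment at one end gives L/(3EI) there and L/(6EI) at the far end, so f₁₁ = f₂₂ = 2/EI and f₁₂ = f₂₁ = 1/EI.
Compatibility — zero rotation at each built-in end:
  2 M_A + 1 M_B = 461.6
  1 M_A + 2 M_B = 429
Solving the pair gives M_A = 164.7 kip·ft and M_B = 132.1 kip·ft (hogging).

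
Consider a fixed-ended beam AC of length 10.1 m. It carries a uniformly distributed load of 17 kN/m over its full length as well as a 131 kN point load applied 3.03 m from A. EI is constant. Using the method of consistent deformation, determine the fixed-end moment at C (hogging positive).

Release both end moments; the primary structure is a simply-supported span AC with redundants M_A and M_C.
On the primary (simply-supported) span, the end slopes from the loading are:
  at A: UDL 17: wL³/(24EI) = 729.8/EI
  at C: UDL 17: wL³/(24EI) = 729.8/EI
  at A: point load 131 at a = 3.03: Pab(L + b)/(6LEI) = 795.1/EI
  at C: point load 131 at a = 3.03: Pab(L + a)/(6LEI) = 608/EI
  θ_A0 = 1525/EI,  θ_C0 = 1338/EI
Flexibility coefficients: a unit moment at one end gives L/(3EI) there and L/(6EI) at the far end, so f₁₁ = f₂₂ = 3.367/EI and f₁₂ = f₂₁ = 1.683/EI.
Compatibility — zero rotation at each built-in end:
  3.367 M_A + 1.683 M_C = 1525
  1.683 M_A + 3.367 M_C = 1338
Solving the pair gives M_A = 339 kN·m and M_C = 227.9 kN·m (hogging).

M_C = 227.9 kN·m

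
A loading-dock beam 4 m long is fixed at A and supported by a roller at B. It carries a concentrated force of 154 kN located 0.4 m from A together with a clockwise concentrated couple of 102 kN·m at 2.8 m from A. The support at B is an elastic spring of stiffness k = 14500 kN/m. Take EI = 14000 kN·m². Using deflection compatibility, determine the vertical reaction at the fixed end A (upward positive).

Release the roller at B. Primary structure: cantilever fixed at A.
Deflection at B on the released cantilever, summing each load's contribution:
  point load 154 at a = 0.4: Pa²(3L − a)/(6EI) = 47.64/EI
  clockwise couple 102 at a = 2.8: M₀a(2L − a)/(2EI) = 742.6/EI
  δ_0 = 790.2/EI
Flexibility coefficient — unit upward force at B: δ_{BB} = L³/(3EI) = 21.33/EI.
With EI = 14000 kN·m²: δ_0 = 0.056443 m and δ_{BB} = 0.001524 m/kN.
Compatibility — the spring shortens by R_B/k under the reaction it provides: δ_0 − R_B·δ_{BB} = R_B/k. With 1/k = 0.000069 m/kN, R_B = δ_0 / (δ_{BB} + 1/k) = 0.056443 / (0.001524 + 0.000069) = 35.44 kN.
Vertical equilibrium: R_A = ΣP − R_B = 154 − 35.44 = 118.6 kN.

R_A = 118.6 kN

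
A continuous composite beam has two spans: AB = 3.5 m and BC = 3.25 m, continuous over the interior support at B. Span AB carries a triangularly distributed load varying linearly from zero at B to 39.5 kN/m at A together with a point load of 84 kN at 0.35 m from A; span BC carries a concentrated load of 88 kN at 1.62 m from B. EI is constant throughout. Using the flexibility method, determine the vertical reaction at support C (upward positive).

Insert a hinge at B; M_B is the redundant, and each span becomes simply supported.
End slopes at the hinge B, treating each span as simply supported:
  span AB: triangular load, peak 39.5: 7w₀L³/(360EI) = 32.93/EI
  span AB: point load 84 at a = 0.35: Pab(L + a)/(6LEI) = 16.98/EI
  span BC: point load 88 at a = 1.62: Pab(L + b)/(6LEI) = 58.15/EI
  relative rotation θ_0 = (49.91 + 58.15)/EI = 108.1/EI
A unit hogging moment at B produces rotation L₁/(3EI) + L₂/(3EI) = 2.25/EI.
Compatibility: M_B·(L₁+L₂)/(3EI) = θ_0, giving M_B = 48.03 kN·m (hogging).
Span BC, ΣM about C: R_B^{BC}·3.25 = 143.4 + 48.03, so R_B^{BC} = 58.91 kN and R_C = 88 − 58.91 = 29.09 kN.

R_C = 29.09 kN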